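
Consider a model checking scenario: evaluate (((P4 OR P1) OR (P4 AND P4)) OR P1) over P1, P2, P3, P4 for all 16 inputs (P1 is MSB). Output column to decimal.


Formula: (((P4 OR P1) OR (P4 AND P4)) OR P1) over P1, P2, P3, P4 (16 rows)
Evaluate each row (bits = P1,P2,P3,P4, MSB first):
  row 0 [0000]: (((0 OR 0) OR (0 AND 0)) OR 0) -> 0
  row 1 [0001]: (((1 OR 0) OR (1 AND 1)) OR 0) -> 1
  row 2 [0010]: (((0 OR 0) OR (0 AND 0)) OR 0) -> 0
  row 3 [0011]: (((1 OR 0) OR (1 AND 1)) OR 0) -> 1
  row 4 [0100]: (((0 OR 0) OR (0 AND 0)) OR 0) -> 0
  row 5 [0101]: (((1 OR 0) OR (1 AND 1)) OR 0) -> 1
  row 6 [0110]: (((0 OR 0) OR (0 AND 0)) OR 0) -> 0
  row 7 [0111]: (((1 OR 0) OR (1 AND 1)) OR 0) -> 1
  row 8 [1000]: (((0 OR 1) OR (0 AND 0)) OR 1) -> 1
  row 9 [1001]: (((1 OR 1) OR (1 AND 1)) OR 1) -> 1
  row 10 [1010]: (((0 OR 1) OR (0 AND 0)) OR 1) -> 1
  row 11 [1011]: (((1 OR 1) OR (1 AND 1)) OR 1) -> 1
  row 12 [1100]: (((0 OR 1) OR (0 AND 0)) OR 1) -> 1
  row 13 [1101]: (((1 OR 1) OR (1 AND 1)) OR 1) -> 1
  row 14 [1110]: (((0 OR 1) OR (0 AND 0)) OR 1) -> 1
  row 15 [1111]: (((1 OR 1) OR (1 AND 1)) OR 1) -> 1
Full result column, 4 rows per line (P1,P2 fixed per line; P3,P4 runs 00..11 left to right):
  rows 0-3 [P1,P2=00]: 0101  = hex 5
  rows 4-7 [P1,P2=01]: 0101  = hex 5
  rows 8-11 [P1,P2=10]: 1111  = hex F
  rows 12-15 [P1,P2=11]: 1111  = hex F
Output column (row 0 .. row 15) = 0101010111111111
Output column grouped in 4s = 0101 0101 1111 1111 = 0x55FF
Convert to decimal digit by digit (value = value*16 + digit):
  5 -> 5
  5*16 + 5 = 85
  85*16 + 15 (F) = 1375
  1375*16 + 15 (F) = 22015
Decimal = 22015

22015


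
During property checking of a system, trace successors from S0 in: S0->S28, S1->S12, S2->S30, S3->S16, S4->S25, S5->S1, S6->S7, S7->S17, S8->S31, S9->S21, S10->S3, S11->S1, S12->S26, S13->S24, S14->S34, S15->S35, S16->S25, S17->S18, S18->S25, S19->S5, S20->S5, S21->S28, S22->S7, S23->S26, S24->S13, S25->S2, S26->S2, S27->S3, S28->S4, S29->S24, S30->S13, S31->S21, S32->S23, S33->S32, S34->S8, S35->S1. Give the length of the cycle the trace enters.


Trace from S0 until a state repeats:
  S0 -> S28 -> S4 -> S25 -> S2 -> S30 -> S13 -> S24 -> S13
S13 first seen at step 6, revisited at step 8.
Cycle length = 8 - 6 = 2

2


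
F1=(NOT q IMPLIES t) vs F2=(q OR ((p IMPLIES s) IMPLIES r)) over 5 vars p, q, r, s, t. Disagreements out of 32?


F1 = (NOT q IMPLIES t)
F2 = (q OR ((p IMPLIES s) IMPLIES r))
Evaluate both on each of 32 rows (bits = p,q,r,s,t):
  row 0 [00000]: F1=0 F2=0 -> 0
  row 1 [00001]: F1=1 F2=0 (differ) -> 1
  row 2 [00010]: F1=0 F2=0 -> 0
  row 3 [00011]: F1=1 F2=0 (differ) -> 1
  row 4 [00100]: F1=0 F2=1 (differ) -> 1
  row 5 [00101]: F1=1 F2=1 -> 0
  row 6 [00110]: F1=0 F2=1 (differ) -> 1
  row 7 [00111]: F1=1 F2=1 -> 0
  row 8 [01000]: F1=1 F2=1 -> 0
  row 9 [01001]: F1=1 F2=1 -> 0
  row 10 [01010]: F1=1 F2=1 -> 0
  row 11 [01011]: F1=1 F2=1 -> 0
  row 12 [01100]: F1=1 F2=1 -> 0
  row 13 [01101]: F1=1 F2=1 -> 0
  row 14 [01110]: F1=1 F2=1 -> 0
  row 15 [01111]: F1=1 F2=1 -> 0
  row 16 [10000]: F1=0 F2=1 (differ) -> 1
  row 17 [10001]: F1=1 F2=1 -> 0
  row 18 [10010]: F1=0 F2=0 -> 0
  row 19 [10011]: F1=1 F2=0 (differ) -> 1
  row 20 [10100]: F1=0 F2=1 (differ) -> 1
  row 21 [10101]: F1=1 F2=1 -> 0
  row 22 [10110]: F1=0 F2=1 (differ) -> 1
  row 23 [10111]: F1=1 F2=1 -> 0
  row 24 [11000]: F1=1 F2=1 -> 0
  row 25 [11001]: F1=1 F2=1 -> 0
  row 26 [11010]: F1=1 F2=1 -> 0
  row 27 [11011]: F1=1 F2=1 -> 0
  row 28 [11100]: F1=1 F2=1 -> 0
  row 29 [11101]: F1=1 F2=1 -> 0
  row 30 [11110]: F1=1 F2=1 -> 0
  row 31 [11111]: F1=1 F2=1 -> 0
Full result column, 8 rows per line (p,q fixed per line; r,s,t runs 000..111 left to right):
  rows 0-7 [p,q=00]: 01011010  (ones: 4)
  rows 8-15 [p,q=01]: 00000000  (ones: 0)
  rows 16-23 [p,q=10]: 10011010  (ones: 4)
  rows 24-31 [p,q=11]: 00000000  (ones: 0)
Disagreements = 4+0+4+0 = 8

8


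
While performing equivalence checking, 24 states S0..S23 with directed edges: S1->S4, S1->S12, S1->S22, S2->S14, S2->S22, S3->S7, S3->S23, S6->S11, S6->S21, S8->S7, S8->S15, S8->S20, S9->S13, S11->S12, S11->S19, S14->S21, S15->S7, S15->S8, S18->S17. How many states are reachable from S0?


BFS from S0:
  layer 0: {S0}
Reachable set: {S0}
Count = 1

1


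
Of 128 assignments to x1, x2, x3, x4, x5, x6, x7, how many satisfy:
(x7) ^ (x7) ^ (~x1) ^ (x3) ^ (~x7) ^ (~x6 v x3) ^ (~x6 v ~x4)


CNF with 7 clauses over 7 vars (128 assignments).
An assignment satisfies CNF iff every clause has >=1 true literal.
Check each row (bits = x1,x2,x3,x4,x5,x6,x7; clause T/F shown):
  row 0 [0000000]: clauses=FFTFTTT -> 0
  row 1 [0000001]: clauses=TTTFFTT -> 0
  row 2 [0000010]: clauses=FFTFTFT -> 0
  row 3 [0000011]: clauses=TTTFFFT -> 0
  row 4 [0000100]: clauses=FFTFTTT -> 0
  (every remaining row is evaluated the same way; all 128 results are listed next)
Full result column, 8 rows per line (x1,x2,x3,x4 fixed per line; x5,x6,x7 runs 000..111 left to right):
  rows 0-7 [x1,x2,x3,x4=0000]: 00000000  (ones: 0)
  rows 8-15 [x1,x2,x3,x4=0001]: 00000000  (ones: 0)
  rows 16-23 [x1,x2,x3,x4=0010]: 00000000  (ones: 0)
  rows 24-31 [x1,x2,x3,x4=0011]: 00000000  (ones: 0)
  rows 32-39 [x1,x2,x3,x4=0100]: 00000000  (ones: 0)
  rows 40-47 [x1,x2,x3,x4=0101]: 00000000  (ones: 0)
  rows 48-55 [x1,x2,x3,x4=0110]: 00000000  (ones: 0)
  rows 56-63 [x1,x2,x3,x4=0111]: 00000000  (ones: 0)
  rows 64-71 [x1,x2,x3,x4=1000]: 00000000  (ones: 0)
  rows 72-79 [x1,x2,x3,x4=1001]: 00000000  (ones: 0)
  rows 80-87 [x1,x2,x3,x4=1010]: 00000000  (ones: 0)
  rows 88-95 [x1,x2,x3,x4=1011]: 00000000  (ones: 0)
  rows 96-103 [x1,x2,x3,x4=1100]: 00000000  (ones: 0)
  rows 104-111 [x1,x2,x3,x4=1101]: 00000000  (ones: 0)
  rows 112-119 [x1,x2,x3,x4=1110]: 00000000  (ones: 0)
  rows 120-127 [x1,x2,x3,x4=1111]: 00000000  (ones: 0)
Satisfying assignments = 0+0+0+0+0+0+0+0+0+0+0+0+0+0+0+0 = 0

0


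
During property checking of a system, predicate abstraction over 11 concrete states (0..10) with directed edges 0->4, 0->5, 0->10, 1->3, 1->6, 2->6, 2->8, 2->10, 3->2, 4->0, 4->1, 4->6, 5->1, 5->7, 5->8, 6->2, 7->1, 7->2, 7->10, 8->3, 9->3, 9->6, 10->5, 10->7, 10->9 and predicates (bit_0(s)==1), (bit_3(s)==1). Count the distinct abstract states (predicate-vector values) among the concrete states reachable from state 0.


BFS from 0:
Concrete reachable: {0, 1, 2, 3, 4, 5, 6, 7, 8, 9, 10}
Abstract via predicates (bit_0(s)==1), (bit_3(s)==1):
  (0,0) <- {0, 2, 4, 6}
  (0,1) <- {8, 10}
  (1,0) <- {1, 3, 5, 7}
  (1,1) <- {9}
Distinct abstract states = 4

4


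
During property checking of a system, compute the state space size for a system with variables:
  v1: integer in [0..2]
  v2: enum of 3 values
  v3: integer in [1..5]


State space = product of domain sizes of all variables.
Domain sizes:
  v1 (integer in [0..2]): 3
  v2 (enum of 3 values): 3
  v3 (integer in [1..5]): 5
Product = 3 * 3 * 5 = 45

45


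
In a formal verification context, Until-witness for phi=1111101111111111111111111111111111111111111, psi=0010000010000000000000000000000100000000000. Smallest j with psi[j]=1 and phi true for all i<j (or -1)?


(phi U psi) at 0: need smallest j with psi[j]=1 and phi[i]=1 for all i in [0,j).
Scan from step 0:
  step 0: phi=1, psi=0 -> continue
  step 1: phi=1, psi=0 -> continue
  step 2: psi=1 and phi held for [0,2) -> witness found
Witness step = 2

2


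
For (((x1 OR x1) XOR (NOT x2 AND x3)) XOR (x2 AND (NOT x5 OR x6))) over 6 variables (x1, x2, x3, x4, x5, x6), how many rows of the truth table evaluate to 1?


Formula: (((x1 OR x1) XOR (NOT x2 AND x3)) XOR (x2 AND (NOT x5 OR x6))) over 6 vars (64 rows)
Evaluate each row (x1, x2, x3, x4, x5, x6 as bits, MSB first):
  row 0 [000000]: (((0 OR 0) XOR (NOT 0 AND 0)) XOR (0 AND (NOT 0 OR 0))) -> 0
  row 1 [000001]: (((0 OR 0) XOR (NOT 0 AND 0)) XOR (0 AND (NOT 0 OR 1))) -> 0
  row 2 [000010]: (((0 OR 0) XOR (NOT 0 AND 0)) XOR (0 AND (NOT 1 OR 0))) -> 0
  row 3 [000011]: (((0 OR 0) XOR (NOT 0 AND 0)) XOR (0 AND (NOT 1 OR 1))) -> 0
  row 4 [000100]: (((0 OR 0) XOR (NOT 0 AND 0)) XOR (0 AND (NOT 0 OR 0))) -> 0
  (every remaining row is evaluated the same way; all 64 results are listed next)
Full result column, 8 rows per line (x1,x2,x3 fixed per line; x4,x5,x6 runs 000..111 left to right):
  rows 0-7 [x1,x2,x3=000]: 00000000  (ones: 0)
  rows 8-15 [x1,x2,x3=001]: 11111111  (ones: 8)
  rows 16-23 [x1,x2,x3=010]: 11011101  (ones: 6)
  rows 24-31 [x1,x2,x3=011]: 11011101  (ones: 6)
  rows 32-39 [x1,x2,x3=100]: 11111111  (ones: 8)
  rows 40-47 [x1,x2,x3=101]: 00000000  (ones: 0)
  rows 48-55 [x1,x2,x3=110]: 00100010  (ones: 2)
  rows 56-63 [x1,x2,x3=111]: 00100010  (ones: 2)
Count of 1-rows = 0+8+6+6+8+0+2+2 = 32

32


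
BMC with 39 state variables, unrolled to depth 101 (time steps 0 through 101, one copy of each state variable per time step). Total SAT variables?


BMC unrolls to depth k, creating one copy of each state var for steps 0..k.
Step count = 101 + 1 = 102 (steps 0 through 101)
Vars per step = 39
Total = 39 * 102 = 3978

3978


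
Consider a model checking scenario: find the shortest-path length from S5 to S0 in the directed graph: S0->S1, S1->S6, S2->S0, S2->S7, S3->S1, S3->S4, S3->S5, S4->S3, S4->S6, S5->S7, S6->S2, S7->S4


BFS layer-by-layer from S5:
  dist 0: {S5}
  dist 1: {S7}
  dist 2: {S4}
  dist 3: {S3, S6}
  dist 4: {S1, S2}
  dist 5: {S0}
  -> S0 reached at distance 5
Shortest path length = 5

5


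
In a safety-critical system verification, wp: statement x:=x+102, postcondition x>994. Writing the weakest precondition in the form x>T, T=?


Formula: wp(x:=E, P) = P[E/x] (substitute E for x in postcondition)
Step 1: Postcondition: x>994
Step 2: Substitute x+102 for x: x+102>994
Step 3: Solve for x: x > 994-102 = 892

892


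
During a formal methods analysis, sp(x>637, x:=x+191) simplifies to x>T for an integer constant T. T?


Formula: sp(P, x:=E) = exists old_x. (x = E[old_x/x]) AND P[old_x/x] (old_x is the value of x before the assignment; eliminate old_x by solving x = E[old_x/x] for old_x)
Step 1: Precondition P: x>637, i.e. old_x > 637
Step 2: Assignment gives x = old_x + 191, so old_x = x - 191
Step 3: Substitute into P: x - 191 > 637
Step 4: Simplify: x > 637+191 = 828

828


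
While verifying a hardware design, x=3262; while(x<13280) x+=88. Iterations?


Step 1: x goes from 3262 toward 13280 by 88; the body runs while x<13280, so iterations = ceil((bound-start)/step)
Step 2: Distance=10018
Step 3: ceil(10018/88)=114

114


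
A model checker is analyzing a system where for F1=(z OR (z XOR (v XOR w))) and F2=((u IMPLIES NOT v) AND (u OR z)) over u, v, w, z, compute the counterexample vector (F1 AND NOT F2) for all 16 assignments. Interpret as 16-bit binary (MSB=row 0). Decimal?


F1 = (z OR (z XOR (v XOR w)))
F2 = ((u IMPLIES NOT v) AND (u OR z))
Counterexample to F1=>F2 is where F1=1 and F2=0.
Evaluate each row (bits = u,v,w,z, MSB first):
  row 0 [0000]: F1=0 F2=0 -> F1&~F2 -> 0
  row 1 [0001]: F1=1 F2=1 -> F1&~F2 -> 0
  row 2 [0010]: F1=1 F2=0 -> F1&~F2 -> 1
  row 3 [0011]: F1=1 F2=1 -> F1&~F2 -> 0
  row 4 [0100]: F1=1 F2=0 -> F1&~F2 -> 1
  row 5 [0101]: F1=1 F2=1 -> F1&~F2 -> 0
  row 6 [0110]: F1=0 F2=0 -> F1&~F2 -> 0
  row 7 [0111]: F1=1 F2=1 -> F1&~F2 -> 0
  row 8 [1000]: F1=0 F2=1 -> F1&~F2 -> 0
  row 9 [1001]: F1=1 F2=1 -> F1&~F2 -> 0
  row 10 [1010]: F1=1 F2=1 -> F1&~F2 -> 0
  row 11 [1011]: F1=1 F2=1 -> F1&~F2 -> 0
  row 12 [1100]: F1=1 F2=0 -> F1&~F2 -> 1
  row 13 [1101]: F1=1 F2=0 -> F1&~F2 -> 1
  row 14 [1110]: F1=0 F2=0 -> F1&~F2 -> 0
  row 15 [1111]: F1=1 F2=0 -> F1&~F2 -> 1
Full result column, 4 rows per line (u,v fixed per line; w,z runs 00..11 left to right):
  rows 0-3 [u,v=00]: 0010  = hex 2
  rows 4-7 [u,v=01]: 1000  = hex 8
  rows 8-11 [u,v=10]: 0000  = hex 0
  rows 12-15 [u,v=11]: 1101  = hex D
Counterexample vector (row 0 .. row 15) = 0010100000001101
Output column grouped in 4s = 0010 1000 0000 1101 = 0x280D
Convert to decimal digit by digit (value = value*16 + digit):
  2 -> 2
  2*16 + 8 = 40
  40*16 + 0 = 640
  640*16 + 13 (D) = 10253
Decimal = 10253

10253


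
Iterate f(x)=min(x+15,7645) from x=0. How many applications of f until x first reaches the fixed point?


Step 1: x=0, cap=7645, increment=15
Step 2: x grows by 15 each step until capped at 7645; fixed point is x=7645
Step 3: iterations = ceil(7645/15) = 510

510


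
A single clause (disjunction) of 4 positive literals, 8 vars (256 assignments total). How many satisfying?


Step 1: Total=2^8=256
Step 2: Unsat when all 4 false: 2^4=16
Step 3: Sat=256-16=240

240


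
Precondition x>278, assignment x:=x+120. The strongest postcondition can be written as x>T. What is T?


Formula: sp(P, x:=E) = exists old_x. (x = E[old_x/x]) AND P[old_x/x] (old_x is the value of x before the assignment; eliminate old_x by solving x = E[old_x/x] for old_x)
Step 1: Precondition P: x>278, i.e. old_x > 278
Step 2: Assignment gives x = old_x + 120, so old_x = x - 120
Step 3: Substitute into P: x - 120 > 278
Step 4: Simplify: x > 278+120 = 398

398


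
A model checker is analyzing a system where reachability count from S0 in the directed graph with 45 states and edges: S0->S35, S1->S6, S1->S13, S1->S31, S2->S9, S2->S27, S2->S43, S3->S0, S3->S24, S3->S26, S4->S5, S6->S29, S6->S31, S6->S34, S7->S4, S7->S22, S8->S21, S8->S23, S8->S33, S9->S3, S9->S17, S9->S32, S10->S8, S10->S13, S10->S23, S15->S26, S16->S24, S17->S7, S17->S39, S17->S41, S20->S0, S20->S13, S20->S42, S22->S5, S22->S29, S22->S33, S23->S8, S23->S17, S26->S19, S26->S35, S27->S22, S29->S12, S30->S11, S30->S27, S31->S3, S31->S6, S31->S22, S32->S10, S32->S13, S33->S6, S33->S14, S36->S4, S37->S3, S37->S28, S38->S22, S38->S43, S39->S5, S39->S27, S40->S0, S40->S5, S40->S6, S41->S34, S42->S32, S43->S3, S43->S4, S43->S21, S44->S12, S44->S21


BFS from S0:
  layer 0: {S0}
  layer 1: {S35}
Reachable set: {S0, S35}
Count = 2

2


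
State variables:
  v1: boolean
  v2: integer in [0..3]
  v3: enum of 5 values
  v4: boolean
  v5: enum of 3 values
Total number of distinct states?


State space = product of domain sizes of all variables.
Domain sizes:
  v1 (boolean): 2
  v2 (integer in [0..3]): 4
  v3 (enum of 5 values): 5
  v4 (boolean): 2
  v5 (enum of 3 values): 3
Product = 2 * 4 * 5 * 2 * 3 = 240

240


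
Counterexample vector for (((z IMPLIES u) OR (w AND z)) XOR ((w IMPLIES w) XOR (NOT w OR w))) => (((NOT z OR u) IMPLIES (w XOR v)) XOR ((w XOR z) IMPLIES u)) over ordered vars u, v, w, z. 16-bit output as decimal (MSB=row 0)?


F1 = (((z IMPLIES u) OR (w AND z)) XOR ((w IMPLIES w) XOR (NOT w OR w)))
F2 = (((NOT z OR u) IMPLIES (w XOR v)) XOR ((w XOR z) IMPLIES u))
Counterexample to F1=>F2 is where F1=1 and F2=0.
Evaluate each row (bits = u,v,w,z, MSB first):
  row 0 [0000]: F1=1 F2=1 -> F1&~F2 -> 0
  row 1 [0001]: F1=0 F2=1 -> F1&~F2 -> 0
  row 2 [0010]: F1=1 F2=1 -> F1&~F2 -> 0
  row 3 [0011]: F1=1 F2=0 -> F1&~F2 -> 1
  row 4 [0100]: F1=1 F2=0 -> F1&~F2 -> 1
  row 5 [0101]: F1=0 F2=1 -> F1&~F2 -> 0
  row 6 [0110]: F1=1 F2=0 -> F1&~F2 -> 1
  row 7 [0111]: F1=1 F2=0 -> F1&~F2 -> 1
  row 8 [1000]: F1=1 F2=1 -> F1&~F2 -> 0
  row 9 [1001]: F1=1 F2=1 -> F1&~F2 -> 0
  row 10 [1010]: F1=1 F2=0 -> F1&~F2 -> 1
  row 11 [1011]: F1=1 F2=0 -> F1&~F2 -> 1
  row 12 [1100]: F1=1 F2=0 -> F1&~F2 -> 1
  row 13 [1101]: F1=1 F2=0 -> F1&~F2 -> 1
  row 14 [1110]: F1=1 F2=1 -> F1&~F2 -> 0
  row 15 [1111]: F1=1 F2=1 -> F1&~F2 -> 0
Full result column, 4 rows per line (u,v fixed per line; w,z runs 00..11 left to right):
  rows 0-3 [u,v=00]: 0001  = hex 1
  rows 4-7 [u,v=01]: 1011  = hex B
  rows 8-11 [u,v=10]: 0011  = hex 3
  rows 12-15 [u,v=11]: 1100  = hex C
Counterexample vector (row 0 .. row 15) = 0001101100111100
Output column grouped in 4s = 0001 1011 0011 1100 = 0x1B3C
Convert to decimal digit by digit (value = value*16 + digit):
  1 -> 1
  1*16 + 11 (B) = 27
  27*16 + 3 = 435
  435*16 + 12 (C) = 6972
Decimal = 6972

6972


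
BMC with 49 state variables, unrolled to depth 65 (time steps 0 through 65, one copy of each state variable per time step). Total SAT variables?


BMC unrolls to depth k, creating one copy of each state var for steps 0..k.
Step count = 65 + 1 = 66 (steps 0 through 65)
Vars per step = 49
Total = 49 * 66 = 3234

3234


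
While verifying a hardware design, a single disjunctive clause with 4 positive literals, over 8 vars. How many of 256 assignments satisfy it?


Step 1: Total=2^8=256
Step 2: Unsat when all 4 false: 2^4=16
Step 3: Sat=256-16=240

240


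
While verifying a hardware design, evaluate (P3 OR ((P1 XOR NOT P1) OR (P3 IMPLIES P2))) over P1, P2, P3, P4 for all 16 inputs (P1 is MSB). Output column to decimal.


Formula: (P3 OR ((P1 XOR NOT P1) OR (P3 IMPLIES P2))) over P1, P2, P3, P4 (16 rows)
Evaluate each row (bits = P1,P2,P3,P4, MSB first):
  row 0 [0000]: (0 OR ((0 XOR NOT 0) OR (0 IMPLIES 0))) -> 1
  row 1 [0001]: (0 OR ((0 XOR NOT 0) OR (0 IMPLIES 0))) -> 1
  row 2 [0010]: (1 OR ((0 XOR NOT 0) OR (1 IMPLIES 0))) -> 1
  row 3 [0011]: (1 OR ((0 XOR NOT 0) OR (1 IMPLIES 0))) -> 1
  row 4 [0100]: (0 OR ((0 XOR NOT 0) OR (0 IMPLIES 1))) -> 1
  row 5 [0101]: (0 OR ((0 XOR NOT 0) OR (0 IMPLIES 1))) -> 1
  row 6 [0110]: (1 OR ((0 XOR NOT 0) OR (1 IMPLIES 1))) -> 1
  row 7 [0111]: (1 OR ((0 XOR NOT 0) OR (1 IMPLIES 1))) -> 1
  row 8 [1000]: (0 OR ((1 XOR NOT 1) OR (0 IMPLIES 0))) -> 1
  row 9 [1001]: (0 OR ((1 XOR NOT 1) OR (0 IMPLIES 0))) -> 1
  row 10 [1010]: (1 OR ((1 XOR NOT 1) OR (1 IMPLIES 0))) -> 1
  row 11 [1011]: (1 OR ((1 XOR NOT 1) OR (1 IMPLIES 0))) -> 1
  row 12 [1100]: (0 OR ((1 XOR NOT 1) OR (0 IMPLIES 1))) -> 1
  row 13 [1101]: (0 OR ((1 XOR NOT 1) OR (0 IMPLIES 1))) -> 1
  row 14 [1110]: (1 OR ((1 XOR NOT 1) OR (1 IMPLIES 1))) -> 1
  row 15 [1111]: (1 OR ((1 XOR NOT 1) OR (1 IMPLIES 1))) -> 1
Full result column, 4 rows per line (P1,P2 fixed per line; P3,P4 runs 00..11 left to right):
  rows 0-3 [P1,P2=00]: 1111  = hex F
  rows 4-7 [P1,P2=01]: 1111  = hex F
  rows 8-11 [P1,P2=10]: 1111  = hex F
  rows 12-15 [P1,P2=11]: 1111  = hex F
Output column (row 0 .. row 15) = 1111111111111111
Output column grouped in 4s = 1111 1111 1111 1111 = 0xFFFF
Convert to decimal digit by digit (value = value*16 + digit):
  F -> 15
  15*16 + 15 (F) = 255
  255*16 + 15 (F) = 4095
  4095*16 + 15 (F) = 65535
Decimal = 65535

65535


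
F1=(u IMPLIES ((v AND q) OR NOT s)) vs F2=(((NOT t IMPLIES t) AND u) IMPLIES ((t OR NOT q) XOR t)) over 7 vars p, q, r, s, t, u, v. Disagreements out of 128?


F1 = (u IMPLIES ((v AND q) OR NOT s))
F2 = (((NOT t IMPLIES t) AND u) IMPLIES ((t OR NOT q) XOR t))
Evaluate both on each of 128 rows (bits = p,q,r,s,t,u,v):
  row 0 [0000000]: F1=1 F2=1 -> 0
  row 1 [0000001]: F1=1 F2=1 -> 0
  row 2 [0000010]: F1=1 F2=1 -> 0
  row 3 [0000011]: F1=1 F2=1 -> 0
  row 4 [0000100]: F1=1 F2=1 -> 0
  (every remaining row is evaluated the same way; all 128 results are listed next)
Full result column, 8 rows per line (p,q,r,s fixed per line; t,u,v runs 000..111 left to right):
  rows 0-7 [p,q,r,s=0000]: 00000011  (ones: 2)
  rows 8-15 [p,q,r,s=0001]: 00110000  (ones: 2)
  rows 16-23 [p,q,r,s=0010]: 00000011  (ones: 2)
  rows 24-31 [p,q,r,s=0011]: 00110000  (ones: 2)
  rows 32-39 [p,q,r,s=0100]: 00000011  (ones: 2)
  rows 40-47 [p,q,r,s=0101]: 00100001  (ones: 2)
  rows 48-55 [p,q,r,s=0110]: 00000011  (ones: 2)
  rows 56-63 [p,q,r,s=0111]: 00100001  (ones: 2)
  rows 64-71 [p,q,r,s=1000]: 00000011  (ones: 2)
  rows 72-79 [p,q,r,s=1001]: 00110000  (ones: 2)
  rows 80-87 [p,q,r,s=1010]: 00000011  (ones: 2)
  rows 88-95 [p,q,r,s=1011]: 00110000  (ones: 2)
  rows 96-103 [p,q,r,s=1100]: 00000011  (ones: 2)
  rows 104-111 [p,q,r,s=1101]: 00100001  (ones: 2)
  rows 112-119 [p,q,r,s=1110]: 00000011  (ones: 2)
  rows 120-127 [p,q,r,s=1111]: 00100001  (ones: 2)
Disagreements = 2+2+2+2+2+2+2+2+2+2+2+2+2+2+2+2 = 32

32


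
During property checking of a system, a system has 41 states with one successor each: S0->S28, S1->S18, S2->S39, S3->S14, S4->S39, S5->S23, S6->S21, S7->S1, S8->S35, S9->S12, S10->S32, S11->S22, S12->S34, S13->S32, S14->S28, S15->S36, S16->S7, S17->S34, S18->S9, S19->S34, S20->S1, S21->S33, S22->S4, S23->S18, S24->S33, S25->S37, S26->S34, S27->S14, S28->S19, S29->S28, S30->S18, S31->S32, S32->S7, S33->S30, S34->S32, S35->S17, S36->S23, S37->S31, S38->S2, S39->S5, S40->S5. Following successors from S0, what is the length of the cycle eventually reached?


Trace from S0 until a state repeats:
  S0 -> S28 -> S19 -> S34 -> S32 -> S7 -> S1 -> S18 -> S9 -> S12 -> S34
S34 first seen at step 3, revisited at step 10.
Cycle length = 10 - 3 = 7

7


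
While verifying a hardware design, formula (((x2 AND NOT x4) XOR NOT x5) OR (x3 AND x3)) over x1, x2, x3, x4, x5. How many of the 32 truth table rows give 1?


Formula: (((x2 AND NOT x4) XOR NOT x5) OR (x3 AND x3)) over 5 vars (32 rows)
Evaluate each row (x1, x2, x3, x4, x5 as bits, MSB first):
  row 0 [00000]: (((0 AND NOT 0) XOR NOT 0) OR (0 AND 0)) -> 1
  row 1 [00001]: (((0 AND NOT 0) XOR NOT 1) OR (0 AND 0)) -> 0
  row 2 [00010]: (((0 AND NOT 1) XOR NOT 0) OR (0 AND 0)) -> 1
  row 3 [00011]: (((0 AND NOT 1) XOR NOT 1) OR (0 AND 0)) -> 0
  row 4 [00100]: (((0 AND NOT 0) XOR NOT 0) OR (1 AND 1)) -> 1
  row 5 [00101]: (((0 AND NOT 0) XOR NOT 1) OR (1 AND 1)) -> 1
  row 6 [00110]: (((0 AND NOT 1) XOR NOT 0) OR (1 AND 1)) -> 1
  row 7 [00111]: (((0 AND NOT 1) XOR NOT 1) OR (1 AND 1)) -> 1
  row 8 [01000]: (((1 AND NOT 0) XOR NOT 0) OR (0 AND 0)) -> 0
  row 9 [01001]: (((1 AND NOT 0) XOR NOT 1) OR (0 AND 0)) -> 1
  row 10 [01010]: (((1 AND NOT 1) XOR NOT 0) OR (0 AND 0)) -> 1
  row 11 [01011]: (((1 AND NOT 1) XOR NOT 1) OR (0 AND 0)) -> 0
  row 12 [01100]: (((1 AND NOT 0) XOR NOT 0) OR (1 AND 1)) -> 1
  row 13 [01101]: (((1 AND NOT 0) XOR NOT 1) OR (1 AND 1)) -> 1
  row 14 [01110]: (((1 AND NOT 1) XOR NOT 0) OR (1 AND 1)) -> 1
  row 15 [01111]: (((1 AND NOT 1) XOR NOT 1) OR (1 AND 1)) -> 1
  row 16 [10000]: (((0 AND NOT 0) XOR NOT 0) OR (0 AND 0)) -> 1
  row 17 [10001]: (((0 AND NOT 0) XOR NOT 1) OR (0 AND 0)) -> 0
  row 18 [10010]: (((0 AND NOT 1) XOR NOT 0) OR (0 AND 0)) -> 1
  row 19 [10011]: (((0 AND NOT 1) XOR NOT 1) OR (0 AND 0)) -> 0
  row 20 [10100]: (((0 AND NOT 0) XOR NOT 0) OR (1 AND 1)) -> 1
  row 21 [10101]: (((0 AND NOT 0) XOR NOT 1) OR (1 AND 1)) -> 1
  row 22 [10110]: (((0 AND NOT 1) XOR NOT 0) OR (1 AND 1)) -> 1
  row 23 [10111]: (((0 AND NOT 1) XOR NOT 1) OR (1 AND 1)) -> 1
  row 24 [11000]: (((1 AND NOT 0) XOR NOT 0) OR (0 AND 0)) -> 0
  row 25 [11001]: (((1 AND NOT 0) XOR NOT 1) OR (0 AND 0)) -> 1
  row 26 [11010]: (((1 AND NOT 1) XOR NOT 0) OR (0 AND 0)) -> 1
  row 27 [11011]: (((1 AND NOT 1) XOR NOT 1) OR (0 AND 0)) -> 0
  row 28 [11100]: (((1 AND NOT 0) XOR NOT 0) OR (1 AND 1)) -> 1
  row 29 [11101]: (((1 AND NOT 0) XOR NOT 1) OR (1 AND 1)) -> 1
  row 30 [11110]: (((1 AND NOT 1) XOR NOT 0) OR (1 AND 1)) -> 1
  row 31 [11111]: (((1 AND NOT 1) XOR NOT 1) OR (1 AND 1)) -> 1
Full result column, 8 rows per line (x1,x2 fixed per line; x3,x4,x5 runs 000..111 left to right):
  rows 0-7 [x1,x2=00]: 10101111  (ones: 6)
  rows 8-15 [x1,x2=01]: 01101111  (ones: 6)
  rows 16-23 [x1,x2=10]: 10101111  (ones: 6)
  rows 24-31 [x1,x2=11]: 01101111  (ones: 6)
Count of 1-rows = 6+6+6+6 = 24

24


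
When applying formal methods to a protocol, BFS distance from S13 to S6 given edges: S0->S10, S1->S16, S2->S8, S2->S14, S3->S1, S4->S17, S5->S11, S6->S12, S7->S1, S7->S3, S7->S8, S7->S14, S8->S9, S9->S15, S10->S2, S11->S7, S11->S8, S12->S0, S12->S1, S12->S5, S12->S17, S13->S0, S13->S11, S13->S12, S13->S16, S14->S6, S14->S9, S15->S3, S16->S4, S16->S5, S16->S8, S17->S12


BFS layer-by-layer from S13:
  dist 0: {S13}
  dist 1: {S0, S11, S12, S16}
  dist 2: {S1, S4, S5, S7, S8, S10, S17}
  dist 3: {S2, S3, S9, S14}
  dist 4: {S6, S15}
  -> S6 reached at distance 4
Shortest path length = 4

4


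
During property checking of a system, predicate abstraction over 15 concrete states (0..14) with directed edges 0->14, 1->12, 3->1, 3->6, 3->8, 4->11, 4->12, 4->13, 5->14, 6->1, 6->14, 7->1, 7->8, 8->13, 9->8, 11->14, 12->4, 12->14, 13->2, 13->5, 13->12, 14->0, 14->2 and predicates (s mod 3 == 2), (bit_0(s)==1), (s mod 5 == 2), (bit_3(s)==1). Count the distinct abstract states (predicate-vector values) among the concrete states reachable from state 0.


BFS from 0:
Concrete reachable: {0, 2, 14}
Abstract via predicates (s mod 3 == 2), (bit_0(s)==1), (s mod 5 == 2), (bit_3(s)==1):
  (0,0,0,0) <- {0}
  (1,0,0,1) <- {14}
  (1,0,1,0) <- {2}
Distinct abstract states = 3

3


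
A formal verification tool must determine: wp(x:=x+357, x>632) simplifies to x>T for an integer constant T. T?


Formula: wp(x:=E, P) = P[E/x] (substitute E for x in postcondition)
Step 1: Postcondition: x>632
Step 2: Substitute x+357 for x: x+357>632
Step 3: Solve for x: x > 632-357 = 275

275


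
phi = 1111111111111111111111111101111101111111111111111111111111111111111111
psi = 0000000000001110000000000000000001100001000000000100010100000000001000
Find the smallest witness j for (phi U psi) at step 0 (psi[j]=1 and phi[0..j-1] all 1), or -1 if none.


(phi U psi) at 0: need smallest j with psi[j]=1 and phi[i]=1 for all i in [0,j).
Scan from step 0:
  step 0: phi=1, psi=0 -> continue
  step 1: phi=1, psi=0 -> continue
  step 2: phi=1, psi=0 -> continue
  step 3: phi=1, psi=0 -> continue
  step 12: psi=1 and phi held for [0,12) -> witness found
Witness step = 12

12


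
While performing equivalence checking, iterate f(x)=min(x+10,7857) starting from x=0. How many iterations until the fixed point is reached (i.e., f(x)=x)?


Step 1: x=0, cap=7857, increment=10
Step 2: x grows by 10 each step until capped at 7857; fixed point is x=7857
Step 3: iterations = ceil(7857/10) = 786

786


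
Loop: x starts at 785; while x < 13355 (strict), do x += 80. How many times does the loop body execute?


Step 1: x goes from 785 toward 13355 by 80; the body runs while x<13355, so iterations = ceil((bound-start)/step)
Step 2: Distance=12570
Step 3: ceil(12570/80)=158

158


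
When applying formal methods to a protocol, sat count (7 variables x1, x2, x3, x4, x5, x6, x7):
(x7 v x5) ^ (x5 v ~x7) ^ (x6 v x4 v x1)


CNF with 3 clauses over 7 vars (128 assignments).
An assignment satisfies CNF iff every clause has >=1 true literal.
Check each row (bits = x1,x2,x3,x4,x5,x6,x7; clause T/F shown):
  row 0 [0000000]: clauses=FTF -> 0
  row 1 [0000001]: clauses=TFF -> 0
  row 2 [0000010]: clauses=FTT -> 0
  row 3 [0000011]: clauses=TFT -> 0
  row 4 [0000100]: clauses=TTF -> 0
  (every remaining row is evaluated the same way; all 128 results are listed next)
Full result column, 8 rows per line (x1,x2,x3,x4 fixed per line; x5,x6,x7 runs 000..111 left to right):
  rows 0-7 [x1,x2,x3,x4=0000]: 00000011  (ones: 2)
  rows 8-15 [x1,x2,x3,x4=0001]: 00001111  (ones: 4)
  rows 16-23 [x1,x2,x3,x4=0010]: 00000011  (ones: 2)
  rows 24-31 [x1,x2,x3,x4=0011]: 00001111  (ones: 4)
  rows 32-39 [x1,x2,x3,x4=0100]: 00000011  (ones: 2)
  rows 40-47 [x1,x2,x3,x4=0101]: 00001111  (ones: 4)
  rows 48-55 [x1,x2,x3,x4=0110]: 00000011  (ones: 2)
  rows 56-63 [x1,x2,x3,x4=0111]: 00001111  (ones: 4)
  rows 64-71 [x1,x2,x3,x4=1000]: 00001111  (ones: 4)
  rows 72-79 [x1,x2,x3,x4=1001]: 00001111  (ones: 4)
  rows 80-87 [x1,x2,x3,x4=1010]: 00001111  (ones: 4)
  rows 88-95 [x1,x2,x3,x4=1011]: 00001111  (ones: 4)
  rows 96-103 [x1,x2,x3,x4=1100]: 00001111  (ones: 4)
  rows 104-111 [x1,x2,x3,x4=1101]: 00001111  (ones: 4)
  rows 112-119 [x1,x2,x3,x4=1110]: 00001111  (ones: 4)
  rows 120-127 [x1,x2,x3,x4=1111]: 00001111  (ones: 4)
Satisfying assignments = 2+4+2+4+2+4+2+4+4+4+4+4+4+4+4+4 = 56

56


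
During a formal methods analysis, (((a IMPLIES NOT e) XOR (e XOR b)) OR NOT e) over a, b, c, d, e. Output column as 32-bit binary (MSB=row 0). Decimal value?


Formula: (((a IMPLIES NOT e) XOR (e XOR b)) OR NOT e) over a, b, c, d, e (32 rows)
Evaluate each row (bits = a,b,c,d,e, MSB first):
  row 0 [00000]: (((0 IMPLIES NOT 0) XOR (0 XOR 0)) OR NOT 0) -> 1
  row 1 [00001]: (((0 IMPLIES NOT 1) XOR (1 XOR 0)) OR NOT 1) -> 0
  row 2 [00010]: (((0 IMPLIES NOT 0) XOR (0 XOR 0)) OR NOT 0) -> 1
  row 3 [00011]: (((0 IMPLIES NOT 1) XOR (1 XOR 0)) OR NOT 1) -> 0
  row 4 [00100]: (((0 IMPLIES NOT 0) XOR (0 XOR 0)) OR NOT 0) -> 1
  row 5 [00101]: (((0 IMPLIES NOT 1) XOR (1 XOR 0)) OR NOT 1) -> 0
  row 6 [00110]: (((0 IMPLIES NOT 0) XOR (0 XOR 0)) OR NOT 0) -> 1
  row 7 [00111]: (((0 IMPLIES NOT 1) XOR (1 XOR 0)) OR NOT 1) -> 0
  row 8 [01000]: (((0 IMPLIES NOT 0) XOR (0 XOR 1)) OR NOT 0) -> 1
  row 9 [01001]: (((0 IMPLIES NOT 1) XOR (1 XOR 1)) OR NOT 1) -> 1
  row 10 [01010]: (((0 IMPLIES NOT 0) XOR (0 XOR 1)) OR NOT 0) -> 1
  row 11 [01011]: (((0 IMPLIES NOT 1) XOR (1 XOR 1)) OR NOT 1) -> 1
  row 12 [01100]: (((0 IMPLIES NOT 0) XOR (0 XOR 1)) OR NOT 0) -> 1
  row 13 [01101]: (((0 IMPLIES NOT 1) XOR (1 XOR 1)) OR NOT 1) -> 1
  row 14 [01110]: (((0 IMPLIES NOT 0) XOR (0 XOR 1)) OR NOT 0) -> 1
  row 15 [01111]: (((0 IMPLIES NOT 1) XOR (1 XOR 1)) OR NOT 1) -> 1
  row 16 [10000]: (((1 IMPLIES NOT 0) XOR (0 XOR 0)) OR NOT 0) -> 1
  row 17 [10001]: (((1 IMPLIES NOT 1) XOR (1 XOR 0)) OR NOT 1) -> 1
  row 18 [10010]: (((1 IMPLIES NOT 0) XOR (0 XOR 0)) OR NOT 0) -> 1
  row 19 [10011]: (((1 IMPLIES NOT 1) XOR (1 XOR 0)) OR NOT 1) -> 1
  row 20 [10100]: (((1 IMPLIES NOT 0) XOR (0 XOR 0)) OR NOT 0) -> 1
  row 21 [10101]: (((1 IMPLIES NOT 1) XOR (1 XOR 0)) OR NOT 1) -> 1
  row 22 [10110]: (((1 IMPLIES NOT 0) XOR (0 XOR 0)) OR NOT 0) -> 1
  row 23 [10111]: (((1 IMPLIES NOT 1) XOR (1 XOR 0)) OR NOT 1) -> 1
  row 24 [11000]: (((1 IMPLIES NOT 0) XOR (0 XOR 1)) OR NOT 0) -> 1
  row 25 [11001]: (((1 IMPLIES NOT 1) XOR (1 XOR 1)) OR NOT 1) -> 0
  row 26 [11010]: (((1 IMPLIES NOT 0) XOR (0 XOR 1)) OR NOT 0) -> 1
  row 27 [11011]: (((1 IMPLIES NOT 1) XOR (1 XOR 1)) OR NOT 1) -> 0
  row 28 [11100]: (((1 IMPLIES NOT 0) XOR (0 XOR 1)) OR NOT 0) -> 1
  row 29 [11101]: (((1 IMPLIES NOT 1) XOR (1 XOR 1)) OR NOT 1) -> 0
  row 30 [11110]: (((1 IMPLIES NOT 0) XOR (0 XOR 1)) OR NOT 0) -> 1
  row 31 [11111]: (((1 IMPLIES NOT 1) XOR (1 XOR 1)) OR NOT 1) -> 0
Full result column, 4 rows per line (a,b,c fixed per line; d,e runs 00..11 left to right):
  rows 0-3 [a,b,c=000]: 1010  = hex A
  rows 4-7 [a,b,c=001]: 1010  = hex A
  rows 8-11 [a,b,c=010]: 1111  = hex F
  rows 12-15 [a,b,c=011]: 1111  = hex F
  rows 16-19 [a,b,c=100]: 1111  = hex F
  rows 20-23 [a,b,c=101]: 1111  = hex F
  rows 24-27 [a,b,c=110]: 1010  = hex A
  rows 28-31 [a,b,c=111]: 1010  = hex A
Output column (row 0 .. row 31) = 10101010111111111111111110101010
Output column grouped in 4s = 1010 1010 1111 1111 1111 1111 1010 1010 = 0xAAFFFFAA
Convert to decimal digit by digit (value = value*16 + digit):
  A -> 10
  10*16 + 10 (A) = 170
  170*16 + 15 (F) = 2735
  2735*16 + 15 (F) = 43775
  43775*16 + 15 (F) = 700415
  700415*16 + 15 (F) = 11206655
  11206655*16 + 10 (A) = 179306490
  179306490*16 + 10 (A) = 2868903850
Decimal = 2868903850

2868903850


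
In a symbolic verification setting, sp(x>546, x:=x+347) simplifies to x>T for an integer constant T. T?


Formula: sp(P, x:=E) = exists old_x. (x = E[old_x/x]) AND P[old_x/x] (old_x is the value of x before the assignment; eliminate old_x by solving x = E[old_x/x] for old_x)
Step 1: Precondition P: x>546, i.e. old_x > 546
Step 2: Assignment gives x = old_x + 347, so old_x = x - 347
Step 3: Substitute into P: x - 347 > 546
Step 4: Simplify: x > 546+347 = 893

893


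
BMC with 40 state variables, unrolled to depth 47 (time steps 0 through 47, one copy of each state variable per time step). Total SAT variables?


BMC unrolls to depth k, creating one copy of each state var for steps 0..k.
Step count = 47 + 1 = 48 (steps 0 through 47)
Vars per step = 40
Total = 40 * 48 = 1920

1920


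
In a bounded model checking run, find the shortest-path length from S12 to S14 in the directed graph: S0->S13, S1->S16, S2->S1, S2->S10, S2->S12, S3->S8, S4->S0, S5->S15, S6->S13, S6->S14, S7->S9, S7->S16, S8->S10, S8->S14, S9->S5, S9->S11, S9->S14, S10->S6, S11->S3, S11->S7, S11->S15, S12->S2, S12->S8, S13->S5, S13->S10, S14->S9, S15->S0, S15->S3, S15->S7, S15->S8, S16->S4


BFS layer-by-layer from S12:
  dist 0: {S12}
  dist 1: {S2, S8}
  dist 2: {S1, S10, S14}
  -> S14 reached at distance 2
Shortest path length = 2

2


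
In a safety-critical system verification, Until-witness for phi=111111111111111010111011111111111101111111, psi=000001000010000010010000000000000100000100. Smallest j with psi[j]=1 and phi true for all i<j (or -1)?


(phi U psi) at 0: need smallest j with psi[j]=1 and phi[i]=1 for all i in [0,j).
Scan from step 0:
  step 0: phi=1, psi=0 -> continue
  step 1: phi=1, psi=0 -> continue
  step 2: phi=1, psi=0 -> continue
  step 3: phi=1, psi=0 -> continue
  step 5: psi=1 and phi held for [0,5) -> witness found
Witness step = 5

5


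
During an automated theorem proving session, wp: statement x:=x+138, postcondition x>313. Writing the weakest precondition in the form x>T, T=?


Formula: wp(x:=E, P) = P[E/x] (substitute E for x in postcondition)
Step 1: Postcondition: x>313
Step 2: Substitute x+138 for x: x+138>313
Step 3: Solve for x: x > 313-138 = 175

175


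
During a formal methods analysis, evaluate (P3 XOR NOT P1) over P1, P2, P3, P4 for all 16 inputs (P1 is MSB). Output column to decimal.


Formula: (P3 XOR NOT P1) over P1, P2, P3, P4 (16 rows)
Evaluate each row (bits = P1,P2,P3,P4, MSB first):
  row 0 [0000]: (0 XOR NOT 0) -> 1
  row 1 [0001]: (0 XOR NOT 0) -> 1
  row 2 [0010]: (1 XOR NOT 0) -> 0
  row 3 [0011]: (1 XOR NOT 0) -> 0
  row 4 [0100]: (0 XOR NOT 0) -> 1
  row 5 [0101]: (0 XOR NOT 0) -> 1
  row 6 [0110]: (1 XOR NOT 0) -> 0
  row 7 [0111]: (1 XOR NOT 0) -> 0
  row 8 [1000]: (0 XOR NOT 1) -> 0
  row 9 [1001]: (0 XOR NOT 1) -> 0
  row 10 [1010]: (1 XOR NOT 1) -> 1
  row 11 [1011]: (1 XOR NOT 1) -> 1
  row 12 [1100]: (0 XOR NOT 1) -> 0
  row 13 [1101]: (0 XOR NOT 1) -> 0
  row 14 [1110]: (1 XOR NOT 1) -> 1
  row 15 [1111]: (1 XOR NOT 1) -> 1
Full result column, 4 rows per line (P1,P2 fixed per line; P3,P4 runs 00..11 left to right):
  rows 0-3 [P1,P2=00]: 1100  = hex C
  rows 4-7 [P1,P2=01]: 1100  = hex C
  rows 8-11 [P1,P2=10]: 0011  = hex 3
  rows 12-15 [P1,P2=11]: 0011  = hex 3
Output column (row 0 .. row 15) = 1100110000110011
Output column grouped in 4s = 1100 1100 0011 0011 = 0xCC33
Convert to decimal digit by digit (value = value*16 + digit):
  C -> 12
  12*16 + 12 (C) = 204
  204*16 + 3 = 3267
  3267*16 + 3 = 52275
Decimal = 52275

52275


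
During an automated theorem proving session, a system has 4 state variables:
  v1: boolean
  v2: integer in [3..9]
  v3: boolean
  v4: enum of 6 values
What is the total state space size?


State space = product of domain sizes of all variables.
Domain sizes:
  v1 (boolean): 2
  v2 (integer in [3..9]): 7
  v3 (boolean): 2
  v4 (enum of 6 values): 6
Product = 2 * 7 * 2 * 6 = 168

168


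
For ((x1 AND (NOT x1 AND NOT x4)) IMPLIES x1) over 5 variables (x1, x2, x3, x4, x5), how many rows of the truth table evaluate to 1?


Formula: ((x1 AND (NOT x1 AND NOT x4)) IMPLIES x1) over 5 vars (32 rows)
Evaluate each row (x1, x2, x3, x4, x5 as bits, MSB first):
  row 0 [00000]: ((0 AND (NOT 0 AND NOT 0)) IMPLIES 0) -> 1
  row 1 [00001]: ((0 AND (NOT 0 AND NOT 0)) IMPLIES 0) -> 1
  row 2 [00010]: ((0 AND (NOT 0 AND NOT 1)) IMPLIES 0) -> 1
  row 3 [00011]: ((0 AND (NOT 0 AND NOT 1)) IMPLIES 0) -> 1
  row 4 [00100]: ((0 AND (NOT 0 AND NOT 0)) IMPLIES 0) -> 1
  row 5 [00101]: ((0 AND (NOT 0 AND NOT 0)) IMPLIES 0) -> 1
  row 6 [00110]: ((0 AND (NOT 0 AND NOT 1)) IMPLIES 0) -> 1
  row 7 [00111]: ((0 AND (NOT 0 AND NOT 1)) IMPLIES 0) -> 1
  row 8 [01000]: ((0 AND (NOT 0 AND NOT 0)) IMPLIES 0) -> 1
  row 9 [01001]: ((0 AND (NOT 0 AND NOT 0)) IMPLIES 0) -> 1
  row 10 [01010]: ((0 AND (NOT 0 AND NOT 1)) IMPLIES 0) -> 1
  row 11 [01011]: ((0 AND (NOT 0 AND NOT 1)) IMPLIES 0) -> 1
  row 12 [01100]: ((0 AND (NOT 0 AND NOT 0)) IMPLIES 0) -> 1
  row 13 [01101]: ((0 AND (NOT 0 AND NOT 0)) IMPLIES 0) -> 1
  row 14 [01110]: ((0 AND (NOT 0 AND NOT 1)) IMPLIES 0) -> 1
  row 15 [01111]: ((0 AND (NOT 0 AND NOT 1)) IMPLIES 0) -> 1
  row 16 [10000]: ((1 AND (NOT 1 AND NOT 0)) IMPLIES 1) -> 1
  row 17 [10001]: ((1 AND (NOT 1 AND NOT 0)) IMPLIES 1) -> 1
  row 18 [10010]: ((1 AND (NOT 1 AND NOT 1)) IMPLIES 1) -> 1
  row 19 [10011]: ((1 AND (NOT 1 AND NOT 1)) IMPLIES 1) -> 1
  row 20 [10100]: ((1 AND (NOT 1 AND NOT 0)) IMPLIES 1) -> 1
  row 21 [10101]: ((1 AND (NOT 1 AND NOT 0)) IMPLIES 1) -> 1
  row 22 [10110]: ((1 AND (NOT 1 AND NOT 1)) IMPLIES 1) -> 1
  row 23 [10111]: ((1 AND (NOT 1 AND NOT 1)) IMPLIES 1) -> 1
  row 24 [11000]: ((1 AND (NOT 1 AND NOT 0)) IMPLIES 1) -> 1
  row 25 [11001]: ((1 AND (NOT 1 AND NOT 0)) IMPLIES 1) -> 1
  row 26 [11010]: ((1 AND (NOT 1 AND NOT 1)) IMPLIES 1) -> 1
  row 27 [11011]: ((1 AND (NOT 1 AND NOT 1)) IMPLIES 1) -> 1
  row 28 [11100]: ((1 AND (NOT 1 AND NOT 0)) IMPLIES 1) -> 1
  row 29 [11101]: ((1 AND (NOT 1 AND NOT 0)) IMPLIES 1) -> 1
  row 30 [11110]: ((1 AND (NOT 1 AND NOT 1)) IMPLIES 1) -> 1
  row 31 [11111]: ((1 AND (NOT 1 AND NOT 1)) IMPLIES 1) -> 1
Full result column, 8 rows per line (x1,x2 fixed per line; x3,x4,x5 runs 000..111 left to right):
  rows 0-7 [x1,x2=00]: 11111111  (ones: 8)
  rows 8-15 [x1,x2=01]: 11111111  (ones: 8)
  rows 16-23 [x1,x2=10]: 11111111  (ones: 8)
  rows 24-31 [x1,x2=11]: 11111111  (ones: 8)
Count of 1-rows = 8+8+8+8 = 32

32


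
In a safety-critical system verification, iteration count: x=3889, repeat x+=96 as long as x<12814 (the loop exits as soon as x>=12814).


Step 1: x goes from 3889 toward 12814 by 96; the body runs while x<12814, so iterations = ceil((bound-start)/step)
Step 2: Distance=8925
Step 3: ceil(8925/96)=93

93


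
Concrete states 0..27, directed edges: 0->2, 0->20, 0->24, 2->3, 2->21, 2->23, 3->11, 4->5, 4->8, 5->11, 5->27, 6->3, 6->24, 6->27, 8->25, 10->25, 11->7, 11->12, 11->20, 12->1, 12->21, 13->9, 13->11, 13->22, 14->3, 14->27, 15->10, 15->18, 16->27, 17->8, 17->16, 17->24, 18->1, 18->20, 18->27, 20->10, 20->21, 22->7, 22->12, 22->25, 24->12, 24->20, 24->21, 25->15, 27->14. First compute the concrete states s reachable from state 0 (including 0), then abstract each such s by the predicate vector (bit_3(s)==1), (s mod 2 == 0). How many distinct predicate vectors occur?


BFS from 0:
Concrete reachable: {0, 1, 2, 3, 7, 10, 11, 12, 14, 15, 18, 20, 21, 23, 24, 25, 27}
Abstract via predicates (bit_3(s)==1), (s mod 2 == 0):
  (0,0) <- {1, 3, 7, 21, 23}
  (0,1) <- {0, 2, 18, 20}
  (1,0) <- {11, 15, 25, 27}
  (1,1) <- {10, 12, 14, 24}
Distinct abstract states = 4

4


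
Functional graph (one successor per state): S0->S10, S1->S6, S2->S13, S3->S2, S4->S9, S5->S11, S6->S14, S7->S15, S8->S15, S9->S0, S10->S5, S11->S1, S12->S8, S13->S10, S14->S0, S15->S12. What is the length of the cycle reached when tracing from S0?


Trace from S0 until a state repeats:
  S0 -> S10 -> S5 -> S11 -> S1 -> S6 -> S14 -> S0
S0 first seen at step 0, revisited at step 7.
Cycle length = 7 - 0 = 7

7


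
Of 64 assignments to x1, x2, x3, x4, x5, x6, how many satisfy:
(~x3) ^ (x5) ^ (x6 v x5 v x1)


CNF with 3 clauses over 6 vars (64 assignments).
An assignment satisfies CNF iff every clause has >=1 true literal.
Check each row (bits = x1,x2,x3,x4,x5,x6; clause T/F shown):
  row 0 [000000]: clauses=TFF -> 0
  row 1 [000001]: clauses=TFT -> 0
  row 2 [000010]: clauses=TTT -> 1
  row 3 [000011]: clauses=TTT -> 1
  row 4 [000100]: clauses=TFF -> 0
  (every remaining row is evaluated the same way; all 64 results are listed next)
Full result column, 8 rows per line (x1,x2,x3 fixed per line; x4,x5,x6 runs 000..111 left to right):
  rows 0-7 [x1,x2,x3=000]: 00110011  (ones: 4)
  rows 8-15 [x1,x2,x3=001]: 00000000  (ones: 0)
  rows 16-23 [x1,x2,x3=010]: 00110011  (ones: 4)
  rows 24-31 [x1,x2,x3=011]: 00000000  (ones: 0)
  rows 32-39 [x1,x2,x3=100]: 00110011  (ones: 4)
  rows 40-47 [x1,x2,x3=101]: 00000000  (ones: 0)
  rows 48-55 [x1,x2,x3=110]: 00110011  (ones: 4)
  rows 56-63 [x1,x2,x3=111]: 00000000  (ones: 0)
Satisfying assignments = 4+0+4+0+4+0+4+0 = 16

16


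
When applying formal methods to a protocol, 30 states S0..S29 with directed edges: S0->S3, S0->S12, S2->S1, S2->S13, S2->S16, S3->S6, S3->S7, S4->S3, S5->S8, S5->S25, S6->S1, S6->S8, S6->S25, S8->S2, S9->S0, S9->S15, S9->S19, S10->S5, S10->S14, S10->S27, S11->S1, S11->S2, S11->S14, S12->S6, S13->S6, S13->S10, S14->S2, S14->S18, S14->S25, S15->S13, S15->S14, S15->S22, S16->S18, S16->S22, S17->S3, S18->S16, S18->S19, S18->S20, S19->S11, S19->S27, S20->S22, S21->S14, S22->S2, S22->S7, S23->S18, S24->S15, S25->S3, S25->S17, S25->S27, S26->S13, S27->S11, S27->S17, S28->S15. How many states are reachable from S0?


BFS from S0:
  layer 0: {S0}
  layer 1: {S3, S12}
  layer 2: {S6, S7}
  layer 3: {S1, S8, S25}
  layer 4: {S2, S17, S27}
  layer 5: {S11, S13, S16}
  layer 6: {S10, S14, S18, S22}
  layer 7: {S5, S19, S20}
Reachable set: {S0, S1, S2, S3, S5, S6, S7, S8, S10, S11, S12, S13, S14, S16, S17, S18, S19, S20, S22, S25, S27}
Count = 21

21
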